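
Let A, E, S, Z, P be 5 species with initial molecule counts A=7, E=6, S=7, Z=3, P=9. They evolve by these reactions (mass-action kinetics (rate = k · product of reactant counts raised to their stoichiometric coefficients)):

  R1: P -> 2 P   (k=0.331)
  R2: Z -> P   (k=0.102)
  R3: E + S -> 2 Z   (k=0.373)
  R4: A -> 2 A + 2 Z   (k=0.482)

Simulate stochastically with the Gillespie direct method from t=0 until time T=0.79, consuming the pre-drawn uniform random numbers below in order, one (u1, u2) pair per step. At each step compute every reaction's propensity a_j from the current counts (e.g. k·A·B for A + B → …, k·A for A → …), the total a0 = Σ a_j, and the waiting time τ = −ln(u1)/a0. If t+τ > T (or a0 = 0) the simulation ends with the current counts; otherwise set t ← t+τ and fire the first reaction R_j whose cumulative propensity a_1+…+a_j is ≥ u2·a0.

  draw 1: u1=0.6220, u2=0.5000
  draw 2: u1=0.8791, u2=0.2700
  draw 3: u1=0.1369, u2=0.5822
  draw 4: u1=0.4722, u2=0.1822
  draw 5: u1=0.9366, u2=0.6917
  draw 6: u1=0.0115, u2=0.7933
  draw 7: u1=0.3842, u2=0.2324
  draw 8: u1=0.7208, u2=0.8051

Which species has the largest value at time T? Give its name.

t=0.000: A=7 E=6 S=7 Z=3 P=9
Draw 1: a1=2.979, a2=0.306, a3=15.666, a4=3.374, a0=22.325; τ=−ln(0.6220)/22.325=0.021 → t=0.021; u2·a0=0.5000·22.325=11.162; a1+a2=3.285 < 11.162 ≤ a1+…+a3=18.951 → R3 fires; A=7 E=5 S=6 Z=5 P=9
Draw 2: a1=2.979, a2=0.510, a3=11.190, a4=3.374, a0=18.053; τ=−ln(0.8791)/18.053=0.007 → t=0.028; u2·a0=0.2700·18.053=4.874; a1+a2=3.489 < 4.874 ≤ a1+…+a3=14.679 → R3 fires; A=7 E=4 S=5 Z=7 P=9
Draw 3: a1=2.979, a2=0.714, a3=7.460, a4=3.374, a0=14.527; τ=−ln(0.1369)/14.527=0.137 → t=0.165; u2·a0=0.5822·14.527=8.458; a1+a2=3.693 < 8.458 ≤ a1+…+a3=11.153 → R3 fires; A=7 E=3 S=4 Z=9 P=9
Draw 4: a1=2.979, a2=0.918, a3=4.476, a4=3.374, a0=11.747; τ=−ln(0.4722)/11.747=0.064 → t=0.229; u2·a0=0.1822·11.747=2.140 ≤ a1=2.979 → R1 fires; A=7 E=3 S=4 Z=9 P=10
Draw 5: a1=3.310, a2=0.918, a3=4.476, a4=3.374, a0=12.078; τ=−ln(0.9366)/12.078=0.005 → t=0.235; u2·a0=0.6917·12.078=8.354; a1+a2=4.228 < 8.354 ≤ a1+…+a3=8.704 → R3 fires; A=7 E=2 S=3 Z=11 P=10
Draw 6: a1=3.310, a2=1.122, a3=2.238, a4=3.374, a0=10.044; τ=−ln(0.0115)/10.044=0.445 → t=0.679; u2·a0=0.7933·10.044=7.968; a1+…+a3=6.670 < 7.968 ≤ a1+…+a4=10.044 → R4 fires; A=8 E=2 S=3 Z=13 P=10
Draw 7: a1=3.310, a2=1.326, a3=2.238, a4=3.856, a0=10.730; τ=−ln(0.3842)/10.730=0.089 → t=0.768; u2·a0=0.2324·10.730=2.494 ≤ a1=3.310 → R1 fires; A=8 E=2 S=3 Z=13 P=11
Draw 8: a1=3.641, a2=1.326, a3=2.238, a4=3.856, a0=11.061; τ=−ln(0.7208)/11.061=0.030 → t=0.798 > T=0.79: stop.
At T=0.79: A=8 E=2 S=3 Z=13 P=11; the largest is Z.

Dominant species at T: Z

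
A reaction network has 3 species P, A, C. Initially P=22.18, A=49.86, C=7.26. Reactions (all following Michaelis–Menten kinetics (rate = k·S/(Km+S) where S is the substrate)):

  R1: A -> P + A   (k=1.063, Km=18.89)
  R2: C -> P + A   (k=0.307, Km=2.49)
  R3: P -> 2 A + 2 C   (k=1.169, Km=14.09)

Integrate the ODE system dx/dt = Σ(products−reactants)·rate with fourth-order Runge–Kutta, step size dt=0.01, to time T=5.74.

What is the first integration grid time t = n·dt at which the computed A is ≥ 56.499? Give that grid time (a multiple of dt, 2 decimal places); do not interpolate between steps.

Threshold first reached at t = 3.94

RK4 with dt=0.01: 574 steps to T=5.74. Trajectory (selected grid times):
t=0.00: P=22.18 A=49.86 C=7.26
t=0.64: P=22.36 A=50.92 C=8.03
t=1.28: P=22.55 A=52.00 C=8.80
t=1.91: P=22.74 A=53.06 C=9.55
t=2.55: P=22.94 A=54.14 C=10.32
t=3.19: P=23.14 A=55.23 C=11.09
t=3.83: P=23.35 A=56.32 C=11.86
t=3.93: P=23.38 A=56.49 C=11.98
t=3.94: P=23.38 A=56.51 C=11.99
t=4.46: P=23.55 A=57.40 C=12.62
t=5.10: P=23.76 A=58.50 C=13.39
t=5.74: P=23.97 A=59.61 C=14.17
A(3.93)=56.491 < 56.499 but A(3.94)=56.508 ≥ 56.499, so the first grid time is t=3.94.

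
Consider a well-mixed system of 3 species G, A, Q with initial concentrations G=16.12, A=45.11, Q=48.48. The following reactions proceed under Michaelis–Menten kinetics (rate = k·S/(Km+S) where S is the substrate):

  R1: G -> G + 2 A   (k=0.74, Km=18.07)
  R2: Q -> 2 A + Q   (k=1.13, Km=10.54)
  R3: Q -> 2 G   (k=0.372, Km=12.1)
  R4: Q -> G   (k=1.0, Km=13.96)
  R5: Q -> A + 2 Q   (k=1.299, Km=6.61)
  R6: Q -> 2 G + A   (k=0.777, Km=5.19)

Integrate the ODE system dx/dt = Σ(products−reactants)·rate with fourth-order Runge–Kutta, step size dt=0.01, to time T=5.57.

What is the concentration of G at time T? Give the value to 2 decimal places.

RK4 with dt=0.01: 557 steps to T=5.57. Trajectory (selected grid times):
t=0.00: G=16.12 A=45.11 Q=48.48
t=0.62: G=17.84 A=47.85 Q=48.09
t=1.24: G=19.56 A=50.61 Q=47.70
t=1.86: G=21.27 A=53.38 Q=47.31
t=2.48: G=22.99 A=56.17 Q=46.92
t=3.09: G=24.67 A=58.93 Q=46.53
t=3.71: G=26.38 A=61.75 Q=46.15
t=4.33: G=28.08 A=64.57 Q=45.76
t=4.95: G=29.79 A=67.41 Q=45.37
t=5.57: G=31.49 A=70.26 Q=44.99
Read off G at T=5.57: 31.49

G at T = 31.49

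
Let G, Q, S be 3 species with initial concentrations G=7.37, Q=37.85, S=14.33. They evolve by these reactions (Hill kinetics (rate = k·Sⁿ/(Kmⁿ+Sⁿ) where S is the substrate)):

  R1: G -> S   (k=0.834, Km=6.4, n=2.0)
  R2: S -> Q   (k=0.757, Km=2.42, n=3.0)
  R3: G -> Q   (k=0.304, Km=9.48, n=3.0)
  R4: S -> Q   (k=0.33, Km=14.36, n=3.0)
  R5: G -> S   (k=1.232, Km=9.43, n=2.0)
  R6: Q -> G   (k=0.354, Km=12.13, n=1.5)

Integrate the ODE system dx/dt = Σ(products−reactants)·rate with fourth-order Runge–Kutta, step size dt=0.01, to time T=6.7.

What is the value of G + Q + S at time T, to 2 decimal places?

Value at T = 59.55

Check how each reaction changes W = G + Q + S (weight of products minus weight of reactants):
R1: G -> S: (1·1) − (1·1) = 1 − 1 = 0
R2: S -> Q: (1·1) − (1·1) = 1 − 1 = 0
R3: G -> Q: (1·1) − (1·1) = 1 − 1 = 0
R4: S -> Q: (1·1) − (1·1) = 1 − 1 = 0
R5: G -> S: (1·1) − (1·1) = 1 − 1 = 0
R6: Q -> G: (1·1) − (1·1) = 1 − 1 = 0
Every reaction leaves W unchanged, so W is conserved and no simulation is needed: W(T) = W(0) = 7.37 + 37.85 + 14.33 = 59.55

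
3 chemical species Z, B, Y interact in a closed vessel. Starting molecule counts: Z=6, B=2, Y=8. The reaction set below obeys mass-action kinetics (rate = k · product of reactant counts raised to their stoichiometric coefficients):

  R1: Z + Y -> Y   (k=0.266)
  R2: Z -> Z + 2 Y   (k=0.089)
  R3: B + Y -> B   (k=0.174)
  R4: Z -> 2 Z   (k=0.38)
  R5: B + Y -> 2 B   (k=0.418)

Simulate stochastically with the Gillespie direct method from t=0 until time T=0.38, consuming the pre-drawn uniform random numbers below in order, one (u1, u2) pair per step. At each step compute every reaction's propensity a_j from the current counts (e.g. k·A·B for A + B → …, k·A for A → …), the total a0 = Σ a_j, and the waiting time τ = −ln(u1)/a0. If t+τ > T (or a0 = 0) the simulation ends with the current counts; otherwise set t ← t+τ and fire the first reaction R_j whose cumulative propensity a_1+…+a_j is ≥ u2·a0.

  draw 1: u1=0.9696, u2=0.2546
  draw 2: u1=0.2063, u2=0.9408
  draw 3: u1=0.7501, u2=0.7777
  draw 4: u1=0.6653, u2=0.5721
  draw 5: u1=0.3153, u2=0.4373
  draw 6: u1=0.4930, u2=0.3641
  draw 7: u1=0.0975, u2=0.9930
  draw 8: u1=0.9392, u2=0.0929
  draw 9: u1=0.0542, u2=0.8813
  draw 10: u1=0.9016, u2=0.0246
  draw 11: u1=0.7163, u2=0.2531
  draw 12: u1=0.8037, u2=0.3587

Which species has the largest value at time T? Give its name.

t=0.000: Z=6 B=2 Y=8
Draw 1: a1=12.768, a2=0.534, a3=2.784, a4=2.280, a5=6.688, a0=25.054; τ=−ln(0.9696)/25.054=0.001 → t=0.001; u2·a0=0.2546·25.054=6.379 ≤ a1=12.768 → R1 fires; Z=5 B=2 Y=8
Draw 2: a1=10.640, a2=0.445, a3=2.784, a4=1.900, a5=6.688, a0=22.457; τ=−ln(0.2063)/22.457=0.070 → t=0.072; u2·a0=0.9408·22.457=21.128; a1+…+a4=15.769 < 21.128 ≤ a1+…+a5=22.457 → R5 fires; Z=5 B=3 Y=7
Draw 3: a1=9.310, a2=0.445, a3=3.654, a4=1.900, a5=8.778, a0=24.087; τ=−ln(0.7501)/24.087=0.012 → t=0.083; u2·a0=0.7777·24.087=18.732; a1+…+a4=15.309 < 18.732 ≤ a1+…+a5=24.087 → R5 fires; Z=5 B=4 Y=6
Draw 4: a1=7.980, a2=0.445, a3=4.176, a4=1.900, a5=10.032, a0=24.533; τ=−ln(0.6653)/24.533=0.017 → t=0.100; u2·a0=0.5721·24.533=14.035; a1+…+a3=12.601 < 14.035 ≤ a1+…+a4=14.501 → R4 fires; Z=6 B=4 Y=6
Draw 5: a1=9.576, a2=0.534, a3=4.176, a4=2.280, a5=10.032, a0=26.598; τ=−ln(0.3153)/26.598=0.043 → t=0.143; u2·a0=0.4373·26.598=11.631; a1+a2=10.110 < 11.631 ≤ a1+…+a3=14.286 → R3 fires; Z=6 B=4 Y=5
Draw 6: a1=7.980, a2=0.534, a3=3.480, a4=2.280, a5=8.360, a0=22.634; τ=−ln(0.4930)/22.634=0.031 → t=0.175; u2·a0=0.3641·22.634=8.241; a1=7.980 < 8.241 ≤ a1+a2=8.514 → R2 fires; Z=6 B=4 Y=7
Draw 7: a1=11.172, a2=0.534, a3=4.872, a4=2.280, a5=11.704, a0=30.562; τ=−ln(0.0975)/30.562=0.076 → t=0.251; u2·a0=0.9930·30.562=30.348; a1+…+a4=18.858 < 30.348 ≤ a1+…+a5=30.562 → R5 fires; Z=6 B=5 Y=6
Draw 8: a1=9.576, a2=0.534, a3=5.220, a4=2.280, a5=12.540, a0=30.150; τ=−ln(0.9392)/30.150=0.002 → t=0.253; u2·a0=0.0929·30.150=2.801 ≤ a1=9.576 → R1 fires; Z=5 B=5 Y=6
Draw 9: a1=7.980, a2=0.445, a3=5.220, a4=1.900, a5=12.540, a0=28.085; τ=−ln(0.0542)/28.085=0.104 → t=0.357; u2·a0=0.8813·28.085=24.751; a1+…+a4=15.545 < 24.751 ≤ a1+…+a5=28.085 → R5 fires; Z=5 B=6 Y=5
Draw 10: a1=6.650, a2=0.445, a3=5.220, a4=1.900, a5=12.540, a0=26.755; τ=−ln(0.9016)/26.755=0.004 → t=0.361; u2·a0=0.0246·26.755=0.658 ≤ a1=6.650 → R1 fires; Z=4 B=6 Y=5
Draw 11: a1=5.320, a2=0.356, a3=5.220, a4=1.520, a5=12.540, a0=24.956; τ=−ln(0.7163)/24.956=0.013 → t=0.374; u2·a0=0.2531·24.956=6.316; a1+a2=5.676 < 6.316 ≤ a1+…+a3=10.896 → R3 fires; Z=4 B=6 Y=4
Draw 12: a1=4.256, a2=0.356, a3=4.176, a4=1.520, a5=10.032, a0=20.340; τ=−ln(0.8037)/20.340=0.011 → t=0.385 > T=0.38: stop.
At T=0.38: Z=4 B=6 Y=4; the largest is B.

Dominant species at T: B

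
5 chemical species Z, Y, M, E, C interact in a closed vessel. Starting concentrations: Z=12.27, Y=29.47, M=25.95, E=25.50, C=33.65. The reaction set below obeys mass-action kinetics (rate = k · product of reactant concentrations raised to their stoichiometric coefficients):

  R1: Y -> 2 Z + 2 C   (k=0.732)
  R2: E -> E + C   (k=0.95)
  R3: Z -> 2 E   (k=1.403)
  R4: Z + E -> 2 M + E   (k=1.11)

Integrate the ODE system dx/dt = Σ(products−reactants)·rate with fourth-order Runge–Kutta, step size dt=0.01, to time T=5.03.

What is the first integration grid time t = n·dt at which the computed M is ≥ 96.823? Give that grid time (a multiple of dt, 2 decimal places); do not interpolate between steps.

Threshold first reached at t = 0.78

RK4 with dt=0.01: 503 steps to T=5.03. Trajectory (selected grid times):
t=0.00: Z=12.27 Y=29.47 M=25.95 E=25.50 C=33.65
t=0.56: Z=0.89 Y=19.56 M=85.54 E=28.30 C=68.06
t=0.77: Z=0.75 Y=16.77 M=96.49 E=28.78 C=79.33
t=0.78: Z=0.75 Y=16.65 M=96.97 E=28.81 C=79.84
t=1.12: Z=0.57 Y=12.98 M=111.37 E=29.43 C=96.59
t=1.68: Z=0.37 Y=8.62 M=128.51 E=30.16 C=121.19
t=2.24: Z=0.24 Y=5.72 M=139.88 E=30.63 C=143.16
t=2.79: Z=0.16 Y=3.82 M=147.32 E=30.94 C=163.04
t=3.35: Z=0.11 Y=2.54 M=152.37 E=31.14 C=182.13
t=3.91: Z=0.07 Y=1.68 M=155.72 E=31.28 C=200.44
t=4.47: Z=0.05 Y=1.12 M=157.94 E=31.37 C=218.24
t=5.03: Z=0.03 Y=0.74 M=159.41 E=31.43 C=235.70
M(0.77)=96.487 < 96.823 but M(0.78)=96.967 ≥ 96.823, so the first grid time is t=0.78.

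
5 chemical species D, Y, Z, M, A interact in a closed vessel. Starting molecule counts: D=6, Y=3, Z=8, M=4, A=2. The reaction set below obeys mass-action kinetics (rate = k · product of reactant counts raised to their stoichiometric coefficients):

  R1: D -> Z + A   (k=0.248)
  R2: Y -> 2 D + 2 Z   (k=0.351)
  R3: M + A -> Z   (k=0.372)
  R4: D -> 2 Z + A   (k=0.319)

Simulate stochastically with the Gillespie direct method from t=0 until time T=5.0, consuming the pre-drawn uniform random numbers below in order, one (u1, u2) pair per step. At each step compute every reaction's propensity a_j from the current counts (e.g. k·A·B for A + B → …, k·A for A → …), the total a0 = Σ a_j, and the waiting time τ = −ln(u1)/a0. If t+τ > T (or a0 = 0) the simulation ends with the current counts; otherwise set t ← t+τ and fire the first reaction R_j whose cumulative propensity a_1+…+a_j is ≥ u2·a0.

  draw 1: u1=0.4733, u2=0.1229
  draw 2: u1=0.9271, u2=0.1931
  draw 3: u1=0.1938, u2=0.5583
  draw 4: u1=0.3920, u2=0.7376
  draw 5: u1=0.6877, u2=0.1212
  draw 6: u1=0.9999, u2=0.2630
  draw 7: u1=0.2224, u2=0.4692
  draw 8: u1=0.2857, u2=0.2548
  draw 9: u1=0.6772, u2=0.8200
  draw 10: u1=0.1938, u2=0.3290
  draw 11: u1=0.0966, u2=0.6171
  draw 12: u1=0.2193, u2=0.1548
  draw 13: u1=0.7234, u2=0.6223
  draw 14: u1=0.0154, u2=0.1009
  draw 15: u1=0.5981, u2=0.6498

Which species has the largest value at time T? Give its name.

Dominant species at T: Z

t=0.000: D=6 Y=3 Z=8 M=4 A=2
Draw 1: a1=1.488, a2=1.053, a3=2.976, a4=1.914, a0=7.431; τ=−ln(0.4733)/7.431=0.101 → t=0.101; u2·a0=0.1229·7.431=0.913 ≤ a1=1.488 → R1 fires; D=5 Y=3 Z=9 M=4 A=3
Draw 2: a1=1.240, a2=1.053, a3=4.464, a4=1.595, a0=8.352; τ=−ln(0.9271)/8.352=0.009 → t=0.110; u2·a0=0.1931·8.352=1.613; a1=1.240 < 1.613 ≤ a1+a2=2.293 → R2 fires; D=7 Y=2 Z=11 M=4 A=3
Draw 3: a1=1.736, a2=0.702, a3=4.464, a4=2.233, a0=9.135; τ=−ln(0.1938)/9.135=0.180 → t=0.289; u2·a0=0.5583·9.135=5.100; a1+a2=2.438 < 5.100 ≤ a1+…+a3=6.902 → R3 fires; D=7 Y=2 Z=12 M=3 A=2
Draw 4: a1=1.736, a2=0.702, a3=2.232, a4=2.233, a0=6.903; τ=−ln(0.3920)/6.903=0.136 → t=0.425; u2·a0=0.7376·6.903=5.092; a1+…+a3=4.670 < 5.092 ≤ a1+…+a4=6.903 → R4 fires; D=6 Y=2 Z=14 M=3 A=3
Draw 5: a1=1.488, a2=0.702, a3=3.348, a4=1.914, a0=7.452; τ=−ln(0.6877)/7.452=0.050 → t=0.475; u2·a0=0.1212·7.452=0.903 ≤ a1=1.488 → R1 fires; D=5 Y=2 Z=15 M=3 A=4
Draw 6: a1=1.240, a2=0.702, a3=4.464, a4=1.595, a0=8.001; τ=−ln(0.9999)/8.001=0.000 → t=0.475; u2·a0=0.2630·8.001=2.104; a1+a2=1.942 < 2.104 ≤ a1+…+a3=6.406 → R3 fires; D=5 Y=2 Z=16 M=2 A=3
Draw 7: a1=1.240, a2=0.702, a3=2.232, a4=1.595, a0=5.769; τ=−ln(0.2224)/5.769=0.261 → t=0.736; u2·a0=0.4692·5.769=2.707; a1+a2=1.942 < 2.707 ≤ a1+…+a3=4.174 → R3 fires; D=5 Y=2 Z=17 M=1 A=2
Draw 8: a1=1.240, a2=0.702, a3=0.744, a4=1.595, a0=4.281; τ=−ln(0.2857)/4.281=0.293 → t=1.028; u2·a0=0.2548·4.281=1.091 ≤ a1=1.240 → R1 fires; D=4 Y=2 Z=18 M=1 A=3
Draw 9: a1=0.992, a2=0.702, a3=1.116, a4=1.276, a0=4.086; τ=−ln(0.6772)/4.086=0.095 → t=1.124; u2·a0=0.8200·4.086=3.351; a1+…+a3=2.810 < 3.351 ≤ a1+…+a4=4.086 → R4 fires; D=3 Y=2 Z=20 M=1 A=4
Draw 10: a1=0.744, a2=0.702, a3=1.488, a4=0.957, a0=3.891; τ=−ln(0.1938)/3.891=0.422 → t=1.546; u2·a0=0.3290·3.891=1.280; a1=0.744 < 1.280 ≤ a1+a2=1.446 → R2 fires; D=5 Y=1 Z=22 M=1 A=4
Draw 11: a1=1.240, a2=0.351, a3=1.488, a4=1.595, a0=4.674; τ=−ln(0.0966)/4.674=0.500 → t=2.046; u2·a0=0.6171·4.674=2.884; a1+a2=1.591 < 2.884 ≤ a1+…+a3=3.079 → R3 fires; D=5 Y=1 Z=23 M=0 A=3
Draw 12: a1=1.240, a2=0.351, a3=0.000, a4=1.595, a0=3.186; τ=−ln(0.2193)/3.186=0.476 → t=2.522; u2·a0=0.1548·3.186=0.493 ≤ a1=1.240 → R1 fires; D=4 Y=1 Z=24 M=0 A=4
Draw 13: a1=0.992, a2=0.351, a3=0.000, a4=1.276, a0=2.619; τ=−ln(0.7234)/2.619=0.124 → t=2.646; u2·a0=0.6223·2.619=1.630; a1+…+a3=1.343 < 1.630 ≤ a1+…+a4=2.619 → R4 fires; D=3 Y=1 Z=26 M=0 A=5
Draw 14: a1=0.744, a2=0.351, a3=0.000, a4=0.957, a0=2.052; τ=−ln(0.0154)/2.052=2.034 → t=4.679; u2·a0=0.1009·2.052=0.207 ≤ a1=0.744 → R1 fires; D=2 Y=1 Z=27 M=0 A=6
Draw 15: a1=0.496, a2=0.351, a3=0.000, a4=0.638, a0=1.485; τ=−ln(0.5981)/1.485=0.346 → t=5.025 > T=5.0: stop.
At T=5.0: D=2 Y=1 Z=27 M=0 A=6; the largest is Z.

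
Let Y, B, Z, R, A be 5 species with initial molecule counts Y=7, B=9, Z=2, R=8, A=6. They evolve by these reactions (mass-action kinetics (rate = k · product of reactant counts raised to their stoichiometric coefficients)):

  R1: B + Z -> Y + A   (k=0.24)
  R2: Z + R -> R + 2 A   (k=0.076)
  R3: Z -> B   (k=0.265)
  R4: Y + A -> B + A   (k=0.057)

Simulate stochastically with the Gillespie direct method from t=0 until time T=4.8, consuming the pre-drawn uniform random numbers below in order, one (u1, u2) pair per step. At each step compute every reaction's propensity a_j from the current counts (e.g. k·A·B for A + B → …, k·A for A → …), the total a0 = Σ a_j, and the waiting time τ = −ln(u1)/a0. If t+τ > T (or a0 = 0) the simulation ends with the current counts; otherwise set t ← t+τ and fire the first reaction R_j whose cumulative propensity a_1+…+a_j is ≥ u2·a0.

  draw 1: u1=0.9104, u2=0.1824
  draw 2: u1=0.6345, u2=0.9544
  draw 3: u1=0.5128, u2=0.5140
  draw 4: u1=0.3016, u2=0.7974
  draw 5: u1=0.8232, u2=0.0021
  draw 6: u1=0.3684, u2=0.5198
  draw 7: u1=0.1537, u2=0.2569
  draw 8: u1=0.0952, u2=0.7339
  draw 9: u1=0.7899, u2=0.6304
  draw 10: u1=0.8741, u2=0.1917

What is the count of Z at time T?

Z at T = 0

t=0.000: Y=7 B=9 Z=2 R=8 A=6
Draw 1: a1=4.320, a2=1.216, a3=0.530, a4=2.394, a0=8.460; τ=−ln(0.9104)/8.460=0.011 → t=0.011; u2·a0=0.1824·8.460=1.543 ≤ a1=4.320 → R1 fires; Y=8 B=8 Z=1 R=8 A=7
Draw 2: a1=1.920, a2=0.608, a3=0.265, a4=3.192, a0=5.985; τ=−ln(0.6345)/5.985=0.076 → t=0.087; u2·a0=0.9544·5.985=5.712; a1+…+a3=2.793 < 5.712 ≤ a1+…+a4=5.985 → R4 fires; Y=7 B=9 Z=1 R=8 A=7
Draw 3: a1=2.160, a2=0.608, a3=0.265, a4=2.793, a0=5.826; τ=−ln(0.5128)/5.826=0.115 → t=0.202; u2·a0=0.5140·5.826=2.995; a1+a2=2.768 < 2.995 ≤ a1+…+a3=3.033 → R3 fires; Y=7 B=10 Z=0 R=8 A=7
Draw 4: a1=0.000, a2=0.000, a3=0.000, a4=2.793, a0=2.793; τ=−ln(0.3016)/2.793=0.429 → t=0.631; u2·a0=0.7974·2.793=2.227; a1+…+a3=0.000 < 2.227 ≤ a1+…+a4=2.793 → R4 fires; Y=6 B=11 Z=0 R=8 A=7
Draw 5: a1=0.000, a2=0.000, a3=0.000, a4=2.394, a0=2.394; τ=−ln(0.8232)/2.394=0.081 → t=0.712; u2·a0=0.0021·2.394=0.005; a1+…+a3=0.000 < 0.005 ≤ a1+…+a4=2.394 → R4 fires; Y=5 B=12 Z=0 R=8 A=7
Draw 6: a1=0.000, a2=0.000, a3=0.000, a4=1.995, a0=1.995; τ=−ln(0.3684)/1.995=0.501 → t=1.213; u2·a0=0.5198·1.995=1.037; a1+…+a3=0.000 < 1.037 ≤ a1+…+a4=1.995 → R4 fires; Y=4 B=13 Z=0 R=8 A=7
Draw 7: a1=0.000, a2=0.000, a3=0.000, a4=1.596, a0=1.596; τ=−ln(0.1537)/1.596=1.173 → t=2.386; u2·a0=0.2569·1.596=0.410; a1+…+a3=0.000 < 0.410 ≤ a1+…+a4=1.596 → R4 fires; Y=3 B=14 Z=0 R=8 A=7
Draw 8: a1=0.000, a2=0.000, a3=0.000, a4=1.197, a0=1.197; τ=−ln(0.0952)/1.197=1.965 → t=4.351; u2·a0=0.7339·1.197=0.878; a1+…+a3=0.000 < 0.878 ≤ a1+…+a4=1.197 → R4 fires; Y=2 B=15 Z=0 R=8 A=7
Draw 9: a1=0.000, a2=0.000, a3=0.000, a4=0.798, a0=0.798; τ=−ln(0.7899)/0.798=0.296 → t=4.646; u2·a0=0.6304·0.798=0.503; a1+…+a3=0.000 < 0.503 ≤ a1+…+a4=0.798 → R4 fires; Y=1 B=16 Z=0 R=8 A=7
Draw 10: a1=0.000, a2=0.000, a3=0.000, a4=0.399, a0=0.399; τ=−ln(0.8741)/0.399=0.337 → t=4.984 > T=4.8: stop.
Read off Z at T=4.8: 0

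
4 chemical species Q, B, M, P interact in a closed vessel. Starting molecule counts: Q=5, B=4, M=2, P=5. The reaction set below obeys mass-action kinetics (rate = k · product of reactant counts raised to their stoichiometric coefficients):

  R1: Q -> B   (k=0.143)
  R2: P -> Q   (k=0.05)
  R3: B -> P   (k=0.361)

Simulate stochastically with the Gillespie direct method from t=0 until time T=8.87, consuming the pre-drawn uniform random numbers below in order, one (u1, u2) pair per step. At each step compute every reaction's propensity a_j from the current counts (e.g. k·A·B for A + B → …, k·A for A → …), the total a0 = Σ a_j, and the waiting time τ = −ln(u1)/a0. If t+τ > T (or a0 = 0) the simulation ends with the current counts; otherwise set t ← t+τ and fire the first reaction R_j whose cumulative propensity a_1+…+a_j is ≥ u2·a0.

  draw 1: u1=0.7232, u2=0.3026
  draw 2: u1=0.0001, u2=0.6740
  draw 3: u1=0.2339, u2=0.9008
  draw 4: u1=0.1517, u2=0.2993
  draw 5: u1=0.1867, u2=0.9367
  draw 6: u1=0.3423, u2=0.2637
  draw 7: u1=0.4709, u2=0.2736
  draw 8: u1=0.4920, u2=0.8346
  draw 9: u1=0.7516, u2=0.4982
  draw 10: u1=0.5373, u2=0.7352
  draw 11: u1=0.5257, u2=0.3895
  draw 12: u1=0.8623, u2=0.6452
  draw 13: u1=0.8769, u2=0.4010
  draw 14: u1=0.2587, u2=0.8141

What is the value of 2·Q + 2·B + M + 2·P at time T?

Check how each reaction changes W = 2·Q + 2·B + M + 2·P (weight of products minus weight of reactants):
R1: Q -> B: (2·1) − (2·1) = 2 − 2 = 0
R2: P -> Q: (2·1) − (2·1) = 2 − 2 = 0
R3: B -> P: (2·1) − (2·1) = 2 − 2 = 0
Every reaction leaves W unchanged, so W is conserved and no simulation is needed: W(T) = W(0) = 2·5 + 2·4 + 2 + 2·5 = 30

Value at T = 30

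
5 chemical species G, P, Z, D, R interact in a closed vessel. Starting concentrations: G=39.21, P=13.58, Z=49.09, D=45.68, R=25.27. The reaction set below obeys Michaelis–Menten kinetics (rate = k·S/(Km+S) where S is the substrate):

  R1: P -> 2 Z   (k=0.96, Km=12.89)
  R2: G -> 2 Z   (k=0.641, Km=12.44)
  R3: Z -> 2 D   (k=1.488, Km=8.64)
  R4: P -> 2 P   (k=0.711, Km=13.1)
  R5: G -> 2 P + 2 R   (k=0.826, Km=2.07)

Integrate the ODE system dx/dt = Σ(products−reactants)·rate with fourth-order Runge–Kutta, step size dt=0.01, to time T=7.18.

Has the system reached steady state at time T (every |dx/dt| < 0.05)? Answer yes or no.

Steady state at T: no

RK4 with dt=0.01: 718 steps to T=7.18. Trajectory (selected grid times):
t=0.00: G=39.21 P=13.58 Z=49.09 D=45.68 R=25.27
t=0.80: G=38.19 P=14.73 Z=49.66 D=47.71 R=26.52
t=1.60: G=37.18 P=15.87 Z=50.25 D=49.74 R=27.78
t=2.39: G=36.19 P=16.99 Z=50.85 D=51.74 R=29.01
t=3.19: G=35.18 P=18.13 Z=51.48 D=53.78 R=30.26
t=3.99: G=34.18 P=19.25 Z=52.12 D=55.82 R=31.51
t=4.79: G=33.18 P=20.37 Z=52.78 D=57.87 R=32.75
t=5.58: G=32.20 P=21.48 Z=53.44 D=59.89 R=33.98
t=6.38: G=31.22 P=22.59 Z=54.12 D=61.94 R=35.22
t=7.18: G=30.23 P=23.70 Z=54.81 D=63.99 R=36.46
Rates at T: R1=0.6218, R2=0.4541, R3=1.2854, R4=0.4579, R5=0.7731
dx/dt at T (Σ net stoichiometry × rate): G=-1.2272, P=+1.3822, Z=+0.8665, D=+2.5707, R=+1.5461
Largest |dx/dt| is |+2.5707| (D) ≥ 0.05 → not steady.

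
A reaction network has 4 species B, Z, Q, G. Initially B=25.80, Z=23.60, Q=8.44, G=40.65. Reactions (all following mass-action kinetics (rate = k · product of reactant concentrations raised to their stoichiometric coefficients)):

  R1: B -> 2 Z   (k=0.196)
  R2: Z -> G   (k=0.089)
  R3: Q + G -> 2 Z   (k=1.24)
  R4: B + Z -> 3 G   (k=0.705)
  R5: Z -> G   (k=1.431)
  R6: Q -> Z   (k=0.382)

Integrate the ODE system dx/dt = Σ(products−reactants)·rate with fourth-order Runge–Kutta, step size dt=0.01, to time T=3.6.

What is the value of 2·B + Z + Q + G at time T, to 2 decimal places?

Value at T = 124.29

Check how each reaction changes W = 2·B + Z + Q + G (weight of products minus weight of reactants):
R1: B -> 2 Z: (1·2) − (2·1) = 2 − 2 = 0
R2: Z -> G: (1·1) − (1·1) = 1 − 1 = 0
R3: Q + G -> 2 Z: (1·2) − (1·1 + 1·1) = 2 − 2 = 0
R4: B + Z -> 3 G: (1·3) − (2·1 + 1·1) = 3 − 3 = 0
R5: Z -> G: (1·1) − (1·1) = 1 − 1 = 0
R6: Q -> Z: (1·1) − (1·1) = 1 − 1 = 0
Every reaction leaves W unchanged, so W is conserved and no simulation is needed: W(T) = W(0) = 2·25.80 + 23.60 + 8.44 + 40.65 = 124.29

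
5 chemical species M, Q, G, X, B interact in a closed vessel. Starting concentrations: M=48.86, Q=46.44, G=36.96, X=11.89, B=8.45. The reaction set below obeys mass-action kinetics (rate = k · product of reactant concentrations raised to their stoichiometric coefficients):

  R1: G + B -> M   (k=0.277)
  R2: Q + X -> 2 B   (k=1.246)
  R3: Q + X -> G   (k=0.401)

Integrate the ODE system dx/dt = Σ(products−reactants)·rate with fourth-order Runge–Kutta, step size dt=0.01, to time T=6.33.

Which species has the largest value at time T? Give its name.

Dominant species at T: M

RK4 with dt=0.01: 633 steps to T=6.33. Trajectory (selected grid times):
t=0.00: M=48.86 Q=46.44 G=36.96 X=11.89 B=8.45
t=0.70: M=74.57 Q=34.55 G=14.14 X=0.00 B=0.73
t=1.41: M=75.25 Q=34.55 G=13.46 X=0.00 B=0.05
t=2.11: M=75.30 Q=34.55 G=13.42 X=0.00 B=0.00
t=2.81: M=75.30 Q=34.55 G=13.41 X=0.00 B=0.00
t=3.52: M=75.30 Q=34.55 G=13.41 X=0.00 B=0.00
t=4.22: M=75.30 Q=34.55 G=13.41 X=0.00 B=0.00
t=4.92: M=75.30 Q=34.55 G=13.41 X=0.00 B=0.00
t=5.63: M=75.30 Q=34.55 G=13.41 X=0.00 B=0.00
t=6.33: M=75.30 Q=34.55 G=13.41 X=0.00 B=0.00
At T=6.33: M=75.30 Q=34.55 G=13.41 X=0.00 B=0.00; the largest is M.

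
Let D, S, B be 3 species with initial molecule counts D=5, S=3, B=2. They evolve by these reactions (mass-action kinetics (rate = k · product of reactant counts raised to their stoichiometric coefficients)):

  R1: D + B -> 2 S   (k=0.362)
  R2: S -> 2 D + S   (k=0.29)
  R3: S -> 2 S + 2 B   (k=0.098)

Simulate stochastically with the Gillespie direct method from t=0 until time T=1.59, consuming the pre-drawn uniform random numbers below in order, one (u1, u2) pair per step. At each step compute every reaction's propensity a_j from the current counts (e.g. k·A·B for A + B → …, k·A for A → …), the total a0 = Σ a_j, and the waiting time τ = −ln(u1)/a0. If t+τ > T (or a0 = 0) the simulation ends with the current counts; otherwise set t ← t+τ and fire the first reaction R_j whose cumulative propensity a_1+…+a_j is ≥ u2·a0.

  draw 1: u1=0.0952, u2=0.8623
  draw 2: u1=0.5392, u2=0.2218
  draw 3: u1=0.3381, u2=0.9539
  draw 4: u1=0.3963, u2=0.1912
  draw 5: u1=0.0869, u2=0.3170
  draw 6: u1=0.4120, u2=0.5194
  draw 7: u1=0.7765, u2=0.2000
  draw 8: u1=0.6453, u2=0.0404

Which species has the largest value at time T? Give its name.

t=0.000: D=5 S=3 B=2
Draw 1: a1=3.620, a2=0.870, a3=0.294, a0=4.784; τ=−ln(0.0952)/4.784=0.492 → t=0.492; u2·a0=0.8623·4.784=4.125; a1=3.620 < 4.125 ≤ a1+a2=4.490 → R2 fires; D=7 S=3 B=2
Draw 2: a1=5.068, a2=0.870, a3=0.294, a0=6.232; τ=−ln(0.5392)/6.232=0.099 → t=0.591; u2·a0=0.2218·6.232=1.382 ≤ a1=5.068 → R1 fires; D=6 S=5 B=1
Draw 3: a1=2.172, a2=1.450, a3=0.490, a0=4.112; τ=−ln(0.3381)/4.112=0.264 → t=0.854; u2·a0=0.9539·4.112=3.922; a1+a2=3.622 < 3.922 ≤ a1+…+a3=4.112 → R3 fires; D=6 S=6 B=3
Draw 4: a1=6.516, a2=1.740, a3=0.588, a0=8.844; τ=−ln(0.3963)/8.844=0.105 → t=0.959; u2·a0=0.1912·8.844=1.691 ≤ a1=6.516 → R1 fires; D=5 S=8 B=2
Draw 5: a1=3.620, a2=2.320, a3=0.784, a0=6.724; τ=−ln(0.0869)/6.724=0.363 → t=1.322; u2·a0=0.3170·6.724=2.132 ≤ a1=3.620 → R1 fires; D=4 S=10 B=1
Draw 6: a1=1.448, a2=2.900, a3=0.980, a0=5.328; τ=−ln(0.4120)/5.328=0.166 → t=1.489; u2·a0=0.5194·5.328=2.767; a1=1.448 < 2.767 ≤ a1+a2=4.348 → R2 fires; D=6 S=10 B=1
Draw 7: a1=2.172, a2=2.900, a3=0.980, a0=6.052; τ=−ln(0.7765)/6.052=0.042 → t=1.531; u2·a0=0.2000·6.052=1.210 ≤ a1=2.172 → R1 fires; D=5 S=12 B=0
Draw 8: a1=0.000, a2=3.480, a3=1.176, a0=4.656; τ=−ln(0.6453)/4.656=0.094 → t=1.625 > T=1.59: stop.
At T=1.59: D=5 S=12 B=0; the largest is S.

Dominant species at T: S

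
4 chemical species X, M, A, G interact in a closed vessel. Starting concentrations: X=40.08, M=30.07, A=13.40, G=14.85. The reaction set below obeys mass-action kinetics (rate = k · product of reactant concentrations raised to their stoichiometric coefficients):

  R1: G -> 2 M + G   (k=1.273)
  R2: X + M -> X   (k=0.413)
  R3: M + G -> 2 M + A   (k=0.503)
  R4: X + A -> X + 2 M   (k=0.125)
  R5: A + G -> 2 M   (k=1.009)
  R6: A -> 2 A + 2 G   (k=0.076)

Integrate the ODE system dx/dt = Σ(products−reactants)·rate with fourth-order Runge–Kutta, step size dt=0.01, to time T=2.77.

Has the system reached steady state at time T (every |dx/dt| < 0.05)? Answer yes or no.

Steady state at T: yes

RK4 with dt=0.01: 277 steps to T=2.77. Trajectory (selected grid times):
t=0.00: X=40.08 M=30.07 A=13.40 G=14.85
t=0.31: X=40.08 M=3.35 A=3.15 G=0.24
t=0.62: X=40.08 M=0.63 A=0.66 G=0.17
t=0.92: X=40.08 M=0.16 A=0.15 G=0.16
t=1.23: X=40.08 M=0.05 A=0.03 G=0.16
t=1.54: X=40.08 M=0.03 A=0.01 G=0.16
t=1.85: X=40.08 M=0.03 A=0.00 G=0.15
t=2.15: X=40.08 M=0.02 A=0.00 G=0.15
t=2.46: X=40.08 M=0.02 A=0.00 G=0.15
t=2.77: X=40.08 M=0.02 A=0.00 G=0.15
Rates at T: R1=0.1947, R2=0.3954, R3=0.0018, R4=0.0019, R5=0.0001, R6=0.0000
dx/dt at T (Σ net stoichiometry × rate): X=+0.0000, M=-0.0004, A=-0.0001, G=-0.0018
Largest |dx/dt| is |-0.0018| (G) < 0.05 → steady.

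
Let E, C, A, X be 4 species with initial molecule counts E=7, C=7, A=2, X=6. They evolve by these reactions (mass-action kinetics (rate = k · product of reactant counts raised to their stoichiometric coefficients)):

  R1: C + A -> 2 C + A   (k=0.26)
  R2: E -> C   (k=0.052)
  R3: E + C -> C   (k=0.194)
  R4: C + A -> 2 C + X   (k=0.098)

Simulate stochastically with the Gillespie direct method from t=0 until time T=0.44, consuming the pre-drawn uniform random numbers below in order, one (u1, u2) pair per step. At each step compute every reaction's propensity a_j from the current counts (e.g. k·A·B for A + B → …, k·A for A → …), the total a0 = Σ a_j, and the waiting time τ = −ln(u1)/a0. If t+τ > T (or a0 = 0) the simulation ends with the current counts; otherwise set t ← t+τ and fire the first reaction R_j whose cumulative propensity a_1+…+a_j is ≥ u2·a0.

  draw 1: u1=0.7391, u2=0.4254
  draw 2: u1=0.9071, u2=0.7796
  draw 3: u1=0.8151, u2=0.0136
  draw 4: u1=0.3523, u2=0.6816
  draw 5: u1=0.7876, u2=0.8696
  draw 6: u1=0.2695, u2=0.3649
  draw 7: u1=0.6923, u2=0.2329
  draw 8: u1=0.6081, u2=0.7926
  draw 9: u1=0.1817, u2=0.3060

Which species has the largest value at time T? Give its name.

t=0.000: E=7 C=7 A=2 X=6
Draw 1: a1=3.640, a2=0.364, a3=9.506, a4=1.372, a0=14.882; τ=−ln(0.7391)/14.882=0.020 → t=0.020; u2·a0=0.4254·14.882=6.331; a1+a2=4.004 < 6.331 ≤ a1+…+a3=13.510 → R3 fires; E=6 C=7 A=2 X=6
Draw 2: a1=3.640, a2=0.312, a3=8.148, a4=1.372, a0=13.472; τ=−ln(0.9071)/13.472=0.007 → t=0.028; u2·a0=0.7796·13.472=10.503; a1+a2=3.952 < 10.503 ≤ a1+…+a3=12.100 → R3 fires; E=5 C=7 A=2 X=6
Draw 3: a1=3.640, a2=0.260, a3=6.790, a4=1.372, a0=12.062; τ=−ln(0.8151)/12.062=0.017 → t=0.045; u2·a0=0.0136·12.062=0.164 ≤ a1=3.640 → R1 fires; E=5 C=8 A=2 X=6
Draw 4: a1=4.160, a2=0.260, a3=7.760, a4=1.568, a0=13.748; τ=−ln(0.3523)/13.748=0.076 → t=0.120; u2·a0=0.6816·13.748=9.371; a1+a2=4.420 < 9.371 ≤ a1+…+a3=12.180 → R3 fires; E=4 C=8 A=2 X=6
Draw 5: a1=4.160, a2=0.208, a3=6.208, a4=1.568, a0=12.144; τ=−ln(0.7876)/12.144=0.020 → t=0.140; u2·a0=0.8696·12.144=10.560; a1+a2=4.368 < 10.560 ≤ a1+…+a3=10.576 → R3 fires; E=3 C=8 A=2 X=6
Draw 6: a1=4.160, a2=0.156, a3=4.656, a4=1.568, a0=10.540; τ=−ln(0.2695)/10.540=0.124 → t=0.264; u2·a0=0.3649·10.540=3.846 ≤ a1=4.160 → R1 fires; E=3 C=9 A=2 X=6
Draw 7: a1=4.680, a2=0.156, a3=5.238, a4=1.764, a0=11.838; τ=−ln(0.6923)/11.838=0.031 → t=0.296; u2·a0=0.2329·11.838=2.757 ≤ a1=4.680 → R1 fires; E=3 C=10 A=2 X=6
Draw 8: a1=5.200, a2=0.156, a3=5.820, a4=1.960, a0=13.136; τ=−ln(0.6081)/13.136=0.038 → t=0.333; u2·a0=0.7926·13.136=10.412; a1+a2=5.356 < 10.412 ≤ a1+…+a3=11.176 → R3 fires; E=2 C=10 A=2 X=6
Draw 9: a1=5.200, a2=0.104, a3=3.880, a4=1.960, a0=11.144; τ=−ln(0.1817)/11.144=0.153 → t=0.486 > T=0.44: stop.
At T=0.44: E=2 C=10 A=2 X=6; the largest is C.

Dominant species at T: C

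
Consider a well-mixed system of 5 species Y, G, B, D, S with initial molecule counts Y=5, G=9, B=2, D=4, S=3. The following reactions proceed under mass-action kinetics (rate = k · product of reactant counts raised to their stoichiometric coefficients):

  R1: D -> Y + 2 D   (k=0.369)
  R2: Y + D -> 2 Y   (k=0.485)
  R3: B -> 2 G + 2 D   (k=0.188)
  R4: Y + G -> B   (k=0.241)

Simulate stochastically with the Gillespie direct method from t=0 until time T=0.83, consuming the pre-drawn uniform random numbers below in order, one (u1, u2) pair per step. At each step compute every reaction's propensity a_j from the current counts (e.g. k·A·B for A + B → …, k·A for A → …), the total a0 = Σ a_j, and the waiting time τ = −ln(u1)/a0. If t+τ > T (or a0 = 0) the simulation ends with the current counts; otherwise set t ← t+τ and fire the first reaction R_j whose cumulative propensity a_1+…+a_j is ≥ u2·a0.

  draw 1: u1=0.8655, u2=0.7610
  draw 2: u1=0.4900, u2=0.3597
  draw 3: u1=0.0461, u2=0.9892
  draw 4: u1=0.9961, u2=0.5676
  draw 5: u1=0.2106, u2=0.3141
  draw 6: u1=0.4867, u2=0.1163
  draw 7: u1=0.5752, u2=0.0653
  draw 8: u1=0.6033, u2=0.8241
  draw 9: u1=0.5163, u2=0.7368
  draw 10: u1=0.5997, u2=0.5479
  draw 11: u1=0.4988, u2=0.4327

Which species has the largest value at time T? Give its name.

t=0.000: Y=5 G=9 B=2 D=4 S=3
Draw 1: a1=1.476, a2=9.700, a3=0.376, a4=10.845, a0=22.397; τ=−ln(0.8655)/22.397=0.006 → t=0.006; u2·a0=0.7610·22.397=17.044; a1+…+a3=11.552 < 17.044 ≤ a1+…+a4=22.397 → R4 fires; Y=4 G=8 B=3 D=4 S=3
Draw 2: a1=1.476, a2=7.760, a3=0.564, a4=7.712, a0=17.512; τ=−ln(0.4900)/17.512=0.041 → t=0.047; u2·a0=0.3597·17.512=6.299; a1=1.476 < 6.299 ≤ a1+a2=9.236 → R2 fires; Y=5 G=8 B=3 D=3 S=3
Draw 3: a1=1.107, a2=7.275, a3=0.564, a4=9.640, a0=18.586; τ=−ln(0.0461)/18.586=0.166 → t=0.213; u2·a0=0.9892·18.586=18.385; a1+…+a3=8.946 < 18.385 ≤ a1+…+a4=18.586 → R4 fires; Y=4 G=7 B=4 D=3 S=3
Draw 4: a1=1.107, a2=5.820, a3=0.752, a4=6.748, a0=14.427; τ=−ln(0.9961)/14.427=0.000 → t=0.213; u2·a0=0.5676·14.427=8.189; a1+…+a3=7.679 < 8.189 ≤ a1+…+a4=14.427 → R4 fires; Y=3 G=6 B=5 D=3 S=3
Draw 5: a1=1.107, a2=4.365, a3=0.940, a4=4.338, a0=10.750; τ=−ln(0.2106)/10.750=0.145 → t=0.358; u2·a0=0.3141·10.750=3.377; a1=1.107 < 3.377 ≤ a1+a2=5.472 → R2 fires; Y=4 G=6 B=5 D=2 S=3
Draw 6: a1=0.738, a2=3.880, a3=0.940, a4=5.784, a0=11.342; τ=−ln(0.4867)/11.342=0.063 → t=0.421; u2·a0=0.1163·11.342=1.319; a1=0.738 < 1.319 ≤ a1+a2=4.618 → R2 fires; Y=5 G=6 B=5 D=1 S=3
Draw 7: a1=0.369, a2=2.425, a3=0.940, a4=7.230, a0=10.964; τ=−ln(0.5752)/10.964=0.050 → t=0.472; u2·a0=0.0653·10.964=0.716; a1=0.369 < 0.716 ≤ a1+a2=2.794 → R2 fires; Y=6 G=6 B=5 D=0 S=3
Draw 8: a1=0.000, a2=0.000, a3=0.940, a4=8.676, a0=9.616; τ=−ln(0.6033)/9.616=0.053 → t=0.524; u2·a0=0.8241·9.616=7.925; a1+…+a3=0.940 < 7.925 ≤ a1+…+a4=9.616 → R4 fires; Y=5 G=5 B=6 D=0 S=3
Draw 9: a1=0.000, a2=0.000, a3=1.128, a4=6.025, a0=7.153; τ=−ln(0.5163)/7.153=0.092 → t=0.617; u2·a0=0.7368·7.153=5.270; a1+…+a3=1.128 < 5.270 ≤ a1+…+a4=7.153 → R4 fires; Y=4 G=4 B=7 D=0 S=3
Draw 10: a1=0.000, a2=0.000, a3=1.316, a4=3.856, a0=5.172; τ=−ln(0.5997)/5.172=0.099 → t=0.716; u2·a0=0.5479·5.172=2.834; a1+…+a3=1.316 < 2.834 ≤ a1+…+a4=5.172 → R4 fires; Y=3 G=3 B=8 D=0 S=3
Draw 11: a1=0.000, a2=0.000, a3=1.504, a4=2.169, a0=3.673; τ=−ln(0.4988)/3.673=0.189 → t=0.905 > T=0.83: stop.
At T=0.83: Y=3 G=3 B=8 D=0 S=3; the largest is B.

Dominant species at T: B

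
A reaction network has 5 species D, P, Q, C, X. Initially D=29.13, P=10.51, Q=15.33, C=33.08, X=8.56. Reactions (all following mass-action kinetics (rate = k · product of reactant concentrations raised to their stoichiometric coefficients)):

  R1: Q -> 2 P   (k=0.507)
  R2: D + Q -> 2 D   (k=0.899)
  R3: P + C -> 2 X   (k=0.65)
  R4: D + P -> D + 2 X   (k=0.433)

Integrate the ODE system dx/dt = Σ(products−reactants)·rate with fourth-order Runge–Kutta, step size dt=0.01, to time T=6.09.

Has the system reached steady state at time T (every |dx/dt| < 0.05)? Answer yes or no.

RK4 with dt=0.01: 609 steps to T=6.09. Trajectory (selected grid times):
t=0.00: D=29.13 P=10.51 Q=15.33 C=33.08 X=8.56
t=0.68: D=44.22 P=0.00 Q=0.00 C=27.00 X=30.52
t=1.35: D=44.22 P=0.00 Q=0.00 C=27.00 X=30.52
t=2.03: D=44.22 P=0.00 Q=0.00 C=27.00 X=30.52
t=2.71: D=44.22 P=0.00 Q=0.00 C=27.00 X=30.52
t=3.38: D=44.22 P=0.00 Q=0.00 C=27.00 X=30.52
t=4.06: D=44.22 P=0.00 Q=0.00 C=27.00 X=30.52
t=4.74: D=44.22 P=0.00 Q=0.00 C=27.00 X=30.52
t=5.41: D=44.22 P=0.00 Q=0.00 C=27.00 X=30.52
t=6.09: D=44.22 P=0.00 Q=0.00 C=27.00 X=30.52
Rates at T: R1=0.0000, R2=0.0000, R3=0.0000, R4=0.0000
dx/dt at T (Σ net stoichiometry × rate): D=+0.0000, P=-0.0000, Q=-0.0000, C=-0.0000, X=+0.0000
Largest |dx/dt| is |+0.0000| (X) < 0.05 → steady.

Steady state at T: yes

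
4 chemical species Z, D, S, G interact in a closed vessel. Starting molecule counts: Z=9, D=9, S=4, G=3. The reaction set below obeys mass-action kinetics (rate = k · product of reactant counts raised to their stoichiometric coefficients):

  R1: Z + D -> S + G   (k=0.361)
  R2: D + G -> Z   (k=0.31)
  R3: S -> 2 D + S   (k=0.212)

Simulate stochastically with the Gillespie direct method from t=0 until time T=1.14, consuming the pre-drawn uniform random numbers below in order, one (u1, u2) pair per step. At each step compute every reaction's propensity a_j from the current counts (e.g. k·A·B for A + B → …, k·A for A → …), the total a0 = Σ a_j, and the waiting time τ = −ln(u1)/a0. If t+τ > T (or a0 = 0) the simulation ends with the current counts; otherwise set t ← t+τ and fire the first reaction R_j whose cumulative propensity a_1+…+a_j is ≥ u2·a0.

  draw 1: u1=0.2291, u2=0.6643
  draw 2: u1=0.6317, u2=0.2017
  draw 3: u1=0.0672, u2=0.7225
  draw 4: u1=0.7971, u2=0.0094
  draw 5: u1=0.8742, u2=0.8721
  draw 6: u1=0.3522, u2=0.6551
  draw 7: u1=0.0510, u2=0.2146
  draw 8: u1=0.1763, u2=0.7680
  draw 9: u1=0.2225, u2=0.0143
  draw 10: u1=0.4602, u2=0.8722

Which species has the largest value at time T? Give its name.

t=0.000: Z=9 D=9 S=4 G=3
Draw 1: a1=29.241, a2=8.370, a3=0.848, a0=38.459; τ=−ln(0.2291)/38.459=0.038 → t=0.038; u2·a0=0.6643·38.459=25.548 ≤ a1=29.241 → R1 fires; Z=8 D=8 S=5 G=4
Draw 2: a1=23.104, a2=9.920, a3=1.060, a0=34.084; τ=−ln(0.6317)/34.084=0.013 → t=0.052; u2·a0=0.2017·34.084=6.875 ≤ a1=23.104 → R1 fires; Z=7 D=7 S=6 G=5
Draw 3: a1=17.689, a2=10.850, a3=1.272, a0=29.811; τ=−ln(0.0672)/29.811=0.091 → t=0.142; u2·a0=0.7225·29.811=21.538; a1=17.689 < 21.538 ≤ a1+a2=28.539 → R2 fires; Z=8 D=6 S=6 G=4
Draw 4: a1=17.328, a2=7.440, a3=1.272, a0=26.040; τ=−ln(0.7971)/26.040=0.009 → t=0.151; u2·a0=0.0094·26.040=0.245 ≤ a1=17.328 → R1 fires; Z=7 D=5 S=7 G=5
Draw 5: a1=12.635, a2=7.750, a3=1.484, a0=21.869; τ=−ln(0.8742)/21.869=0.006 → t=0.157; u2·a0=0.8721·21.869=19.072; a1=12.635 < 19.072 ≤ a1+a2=20.385 → R2 fires; Z=8 D=4 S=7 G=4
Draw 6: a1=11.552, a2=4.960, a3=1.484, a0=17.996; τ=−ln(0.3522)/17.996=0.058 → t=0.215; u2·a0=0.6551·17.996=11.789; a1=11.552 < 11.789 ≤ a1+a2=16.512 → R2 fires; Z=9 D=3 S=7 G=3
Draw 7: a1=9.747, a2=2.790, a3=1.484, a0=14.021; τ=−ln(0.0510)/14.021=0.212 → t=0.427; u2·a0=0.2146·14.021=3.009 ≤ a1=9.747 → R1 fires; Z=8 D=2 S=8 G=4
Draw 8: a1=5.776, a2=2.480, a3=1.696, a0=9.952; τ=−ln(0.1763)/9.952=0.174 → t=0.602; u2·a0=0.7680·9.952=7.643; a1=5.776 < 7.643 ≤ a1+a2=8.256 → R2 fires; Z=9 D=1 S=8 G=3
Draw 9: a1=3.249, a2=0.930, a3=1.696, a0=5.875; τ=−ln(0.2225)/5.875=0.256 → t=0.858; u2·a0=0.0143·5.875=0.084 ≤ a1=3.249 → R1 fires; Z=8 D=0 S=9 G=4
Draw 10: a1=0.000, a2=0.000, a3=1.908, a0=1.908; τ=−ln(0.4602)/1.908=0.407 → t=1.264 > T=1.14: stop.
At T=1.14: Z=8 D=0 S=9 G=4; the largest is S.

Dominant species at T: S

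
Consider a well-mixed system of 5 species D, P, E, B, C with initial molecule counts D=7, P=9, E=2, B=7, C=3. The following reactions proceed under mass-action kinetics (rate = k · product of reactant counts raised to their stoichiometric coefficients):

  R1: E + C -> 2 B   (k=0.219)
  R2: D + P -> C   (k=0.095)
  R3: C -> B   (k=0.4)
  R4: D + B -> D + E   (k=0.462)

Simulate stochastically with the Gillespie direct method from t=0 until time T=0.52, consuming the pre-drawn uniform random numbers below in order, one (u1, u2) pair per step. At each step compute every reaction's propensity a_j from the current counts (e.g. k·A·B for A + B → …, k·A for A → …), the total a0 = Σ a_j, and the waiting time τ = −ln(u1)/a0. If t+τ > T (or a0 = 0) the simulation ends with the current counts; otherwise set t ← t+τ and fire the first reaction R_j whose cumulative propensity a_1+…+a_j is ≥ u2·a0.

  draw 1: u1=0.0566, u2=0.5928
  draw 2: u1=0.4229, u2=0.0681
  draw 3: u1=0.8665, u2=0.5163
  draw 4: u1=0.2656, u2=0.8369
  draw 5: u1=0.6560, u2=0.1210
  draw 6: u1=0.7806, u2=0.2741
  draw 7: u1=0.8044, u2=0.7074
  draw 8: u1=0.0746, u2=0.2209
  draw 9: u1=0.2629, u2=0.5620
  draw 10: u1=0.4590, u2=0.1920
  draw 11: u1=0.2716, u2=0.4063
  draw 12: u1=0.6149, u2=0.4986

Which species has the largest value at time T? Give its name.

t=0.000: D=7 P=9 E=2 B=7 C=3
Draw 1: a1=1.314, a2=5.985, a3=1.200, a4=22.638, a0=31.137; τ=−ln(0.0566)/31.137=0.092 → t=0.092; u2·a0=0.5928·31.137=18.458; a1+…+a3=8.499 < 18.458 ≤ a1+…+a4=31.137 → R4 fires; D=7 P=9 E=3 B=6 C=3
Draw 2: a1=1.971, a2=5.985, a3=1.200, a4=19.404, a0=28.560; τ=−ln(0.4229)/28.560=0.030 → t=0.122; u2·a0=0.0681·28.560=1.945 ≤ a1=1.971 → R1 fires; D=7 P=9 E=2 B=8 C=2
Draw 3: a1=0.876, a2=5.985, a3=0.800, a4=25.872, a0=33.533; τ=−ln(0.8665)/33.533=0.004 → t=0.127; u2·a0=0.5163·33.533=17.313; a1+…+a3=7.661 < 17.313 ≤ a1+…+a4=33.533 → R4 fires; D=7 P=9 E=3 B=7 C=2
Draw 4: a1=1.314, a2=5.985, a3=0.800, a4=22.638, a0=30.737; τ=−ln(0.2656)/30.737=0.043 → t=0.170; u2·a0=0.8369·30.737=25.724; a1+…+a3=8.099 < 25.724 ≤ a1+…+a4=30.737 → R4 fires; D=7 P=9 E=4 B=6 C=2
Draw 5: a1=1.752, a2=5.985, a3=0.800, a4=19.404, a0=27.941; τ=−ln(0.6560)/27.941=0.015 → t=0.185; u2·a0=0.1210·27.941=3.381; a1=1.752 < 3.381 ≤ a1+a2=7.737 → R2 fires; D=6 P=8 E=4 B=6 C=3
Draw 6: a1=2.628, a2=4.560, a3=1.200, a4=16.632, a0=25.020; τ=−ln(0.7806)/25.020=0.010 → t=0.195; u2·a0=0.2741·25.020=6.858; a1=2.628 < 6.858 ≤ a1+a2=7.188 → R2 fires; D=5 P=7 E=4 B=6 C=4
Draw 7: a1=3.504, a2=3.325, a3=1.600, a4=13.860, a0=22.289; τ=−ln(0.8044)/22.289=0.010 → t=0.205; u2·a0=0.7074·22.289=15.767; a1+…+a3=8.429 < 15.767 ≤ a1+…+a4=22.289 → R4 fires; D=5 P=7 E=5 B=5 C=4
Draw 8: a1=4.380, a2=3.325, a3=1.600, a4=11.550, a0=20.855; τ=−ln(0.0746)/20.855=0.124 → t=0.329; u2·a0=0.2209·20.855=4.607; a1=4.380 < 4.607 ≤ a1+a2=7.705 → R2 fires; D=4 P=6 E=5 B=5 C=5
Draw 9: a1=5.475, a2=2.280, a3=2.000, a4=9.240, a0=18.995; τ=−ln(0.2629)/18.995=0.070 → t=0.399; u2·a0=0.5620·18.995=10.675; a1+…+a3=9.755 < 10.675 ≤ a1+…+a4=18.995 → R4 fires; D=4 P=6 E=6 B=4 C=5
Draw 10: a1=6.570, a2=2.280, a3=2.000, a4=7.392, a0=18.242; τ=−ln(0.4590)/18.242=0.043 → t=0.442; u2·a0=0.1920·18.242=3.502 ≤ a1=6.570 → R1 fires; D=4 P=6 E=5 B=6 C=4
Draw 11: a1=4.380, a2=2.280, a3=1.600, a4=11.088, a0=19.348; τ=−ln(0.2716)/19.348=0.067 → t=0.509; u2·a0=0.4063·19.348=7.861; a1+a2=6.660 < 7.861 ≤ a1+…+a3=8.260 → R3 fires; D=4 P=6 E=5 B=7 C=3
Draw 12: a1=3.285, a2=2.280, a3=1.200, a4=12.936, a0=19.701; τ=−ln(0.6149)/19.701=0.025 → t=0.534 > T=0.52: stop.
At T=0.52: D=4 P=6 E=5 B=7 C=3; the largest is B.

Dominant species at T: B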